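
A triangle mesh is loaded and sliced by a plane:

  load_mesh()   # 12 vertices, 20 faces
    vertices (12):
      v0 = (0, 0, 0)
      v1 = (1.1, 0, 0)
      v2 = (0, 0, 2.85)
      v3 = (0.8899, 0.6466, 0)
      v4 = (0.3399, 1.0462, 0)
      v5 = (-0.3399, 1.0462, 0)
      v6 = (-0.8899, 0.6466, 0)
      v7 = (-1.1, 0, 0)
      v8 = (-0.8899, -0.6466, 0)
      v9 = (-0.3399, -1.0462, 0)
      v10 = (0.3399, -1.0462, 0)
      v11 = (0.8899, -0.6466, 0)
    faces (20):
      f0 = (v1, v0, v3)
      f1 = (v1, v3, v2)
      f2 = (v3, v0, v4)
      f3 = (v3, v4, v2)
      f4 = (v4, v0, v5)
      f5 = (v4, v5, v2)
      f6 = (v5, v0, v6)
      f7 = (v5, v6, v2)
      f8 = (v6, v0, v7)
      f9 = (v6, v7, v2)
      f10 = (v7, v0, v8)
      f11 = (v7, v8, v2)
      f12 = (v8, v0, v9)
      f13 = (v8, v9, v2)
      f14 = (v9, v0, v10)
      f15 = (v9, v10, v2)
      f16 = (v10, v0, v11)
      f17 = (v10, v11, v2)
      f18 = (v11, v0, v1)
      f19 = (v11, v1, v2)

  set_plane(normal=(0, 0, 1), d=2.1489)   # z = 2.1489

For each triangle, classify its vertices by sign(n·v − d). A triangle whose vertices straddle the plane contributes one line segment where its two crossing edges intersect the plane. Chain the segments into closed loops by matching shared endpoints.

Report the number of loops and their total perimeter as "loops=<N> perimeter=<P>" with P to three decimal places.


loops=1 perimeter=1.672

Straddling triangles (10 of 20):
  (v1,v3,v2) [--+] → (0.218915, 0.159064, 2.1489)–(0.2706, 0, 2.1489)  len=0.1672
  (v3,v4,v2) [--+] → (0.0836154, 0.257365, 2.1489)–(0.218915, 0.159064, 2.1489)  len=0.1672
  (v4,v5,v2) [--+] → (-0.0836154, 0.257365, 2.1489)–(0.0836154, 0.257365, 2.1489)  len=0.1672
  (v5,v6,v2) [--+] → (-0.218915, 0.159064, 2.1489)–(-0.0836154, 0.257365, 2.1489)  len=0.1672
  (v6,v7,v2) [--+] → (-0.2706, 0, 2.1489)–(-0.218915, 0.159064, 2.1489)  len=0.1672
  (v7,v8,v2) [--+] → (-0.218915, -0.159064, 2.1489)–(-0.2706, 0, 2.1489)  len=0.1672
  (v8,v9,v2) [--+] → (-0.0836154, -0.257365, 2.1489)–(-0.218915, -0.159064, 2.1489)  len=0.1672
  (v9,v10,v2) [--+] → (0.0836154, -0.257365, 2.1489)–(-0.0836154, -0.257365, 2.1489)  len=0.1672
  (v10,v11,v2) [--+] → (0.218915, -0.159064, 2.1489)–(0.0836154, -0.257365, 2.1489)  len=0.1672
  (v11,v1,v2) [--+] → (0.2706, 0, 2.1489)–(0.218915, -0.159064, 2.1489)  len=0.1672

Chained into 1 loop(s):
  loop 1: 10 segments, perimeter = 1.6724
Total perimeter = 1.672


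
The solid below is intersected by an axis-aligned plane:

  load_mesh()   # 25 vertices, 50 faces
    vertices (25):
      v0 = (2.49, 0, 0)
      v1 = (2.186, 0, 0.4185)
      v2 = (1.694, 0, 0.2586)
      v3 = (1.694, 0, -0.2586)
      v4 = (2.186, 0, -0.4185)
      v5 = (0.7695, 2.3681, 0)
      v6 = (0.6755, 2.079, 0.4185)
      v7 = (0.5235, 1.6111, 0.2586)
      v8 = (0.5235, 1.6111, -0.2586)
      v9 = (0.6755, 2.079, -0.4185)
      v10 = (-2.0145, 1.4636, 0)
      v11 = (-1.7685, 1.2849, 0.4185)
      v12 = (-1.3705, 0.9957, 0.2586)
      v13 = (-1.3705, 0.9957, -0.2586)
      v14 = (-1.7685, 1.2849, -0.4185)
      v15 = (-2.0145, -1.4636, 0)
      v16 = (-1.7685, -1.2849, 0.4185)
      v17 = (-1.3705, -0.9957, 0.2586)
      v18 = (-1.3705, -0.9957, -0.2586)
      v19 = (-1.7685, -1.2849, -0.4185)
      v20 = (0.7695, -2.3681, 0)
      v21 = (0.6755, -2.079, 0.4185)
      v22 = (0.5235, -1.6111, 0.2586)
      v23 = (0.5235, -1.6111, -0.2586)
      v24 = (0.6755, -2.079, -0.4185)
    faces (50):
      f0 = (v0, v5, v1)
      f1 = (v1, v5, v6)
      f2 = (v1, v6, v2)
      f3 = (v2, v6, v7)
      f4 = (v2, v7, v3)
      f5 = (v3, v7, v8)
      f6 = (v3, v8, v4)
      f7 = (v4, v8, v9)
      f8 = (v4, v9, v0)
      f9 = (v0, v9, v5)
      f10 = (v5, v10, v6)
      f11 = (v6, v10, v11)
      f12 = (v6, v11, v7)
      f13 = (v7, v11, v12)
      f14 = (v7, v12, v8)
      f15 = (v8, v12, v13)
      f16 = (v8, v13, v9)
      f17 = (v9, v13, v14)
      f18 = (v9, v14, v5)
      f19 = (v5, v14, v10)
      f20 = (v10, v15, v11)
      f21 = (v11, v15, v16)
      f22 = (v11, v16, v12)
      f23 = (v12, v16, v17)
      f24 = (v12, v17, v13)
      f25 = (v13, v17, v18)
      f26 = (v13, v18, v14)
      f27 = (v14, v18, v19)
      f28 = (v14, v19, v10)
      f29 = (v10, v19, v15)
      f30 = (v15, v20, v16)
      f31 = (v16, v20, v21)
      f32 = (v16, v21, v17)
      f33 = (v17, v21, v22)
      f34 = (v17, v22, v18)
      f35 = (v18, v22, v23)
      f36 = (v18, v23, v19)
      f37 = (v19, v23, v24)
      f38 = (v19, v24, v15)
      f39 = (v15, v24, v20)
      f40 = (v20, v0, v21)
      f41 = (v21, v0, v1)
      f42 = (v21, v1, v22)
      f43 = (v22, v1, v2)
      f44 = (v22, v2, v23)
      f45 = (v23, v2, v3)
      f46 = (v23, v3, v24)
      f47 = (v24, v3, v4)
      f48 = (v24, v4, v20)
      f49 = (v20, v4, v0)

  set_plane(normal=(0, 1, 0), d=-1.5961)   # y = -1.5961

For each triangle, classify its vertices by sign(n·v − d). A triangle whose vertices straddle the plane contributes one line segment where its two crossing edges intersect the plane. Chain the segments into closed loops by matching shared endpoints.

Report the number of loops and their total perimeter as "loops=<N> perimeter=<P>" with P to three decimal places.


Straddling triangles (20 of 50):
  (v15,v20,v16) [+-+] → (-1.60667, -1.5961, 0)–(-1.03934, -1.5961, 0.298266)  len=0.6410
  (v16,v20,v21) [+--] → (-1.03934, -1.5961, 0.298266)–(-0.81072, -1.5961, 0.4185)  len=0.2583
  (v16,v21,v17) [+-+] → (-0.81072, -1.5961, 0.4185)–(-0.23654, -1.5961, 0.347222)  len=0.5786
  (v17,v21,v22) [+--] → (-0.23654, -1.5961, 0.347222)–(0.477335, -1.5961, 0.2586)  len=0.7194
  (v17,v22,v18) [+-+] → (0.477335, -1.5961, 0.2586)–(0.477335, -1.5961, 0.245994)  len=0.0126
  (v18,v22,v23) [+--] → (0.477335, -1.5961, 0.245994)–(0.477335, -1.5961, -0.2586)  len=0.5046
  (v18,v23,v19) [+-+] → (0.477335, -1.5961, -0.2586)–(0.418105, -1.5961, -0.265953)  len=0.0597
  (v19,v23,v24) [+--] → (0.418105, -1.5961, -0.265953)–(-0.81072, -1.5961, -0.4185)  len=1.2383
  (v19,v24,v15) [+-+] → (-0.81072, -1.5961, -0.4185)–(-1.43532, -1.5961, -0.090106)  len=0.7057
  (v15,v24,v20) [+--] → (-1.43532, -1.5961, -0.090106)–(-1.60667, -1.5961, 0)  len=0.1936
  (v20,v0,v21) [-+-] → (1.33038, -1.5961, 0)–(1.09696, -1.5961, 0.321293)  len=0.3971
  (v21,v0,v1) [-++] → (1.09696, -1.5961, 0.321293)–(1.02635, -1.5961, 0.4185)  len=0.1201
  (v21,v1,v22) [-+-] → (1.02635, -1.5961, 0.4185)–(0.538979, -1.5961, 0.260089)  len=0.5125
  (v22,v1,v2) [-++] → (0.538979, -1.5961, 0.260089)–(0.534398, -1.5961, 0.2586)  len=0.0048
  (v22,v2,v23) [-+-] → (0.534398, -1.5961, 0.2586)–(0.534398, -1.5961, -0.253785)  len=0.5124
  (v23,v2,v3) [-++] → (0.534398, -1.5961, -0.253785)–(0.534398, -1.5961, -0.2586)  len=0.0048
  (v23,v3,v24) [-+-] → (0.534398, -1.5961, -0.2586)–(0.912072, -1.5961, -0.381359)  len=0.3971
  (v24,v3,v4) [-++] → (0.912072, -1.5961, -0.381359)–(1.02635, -1.5961, -0.4185)  len=0.1202
  (v24,v4,v20) [-+-] → (1.02635, -1.5961, -0.4185)–(1.23128, -1.5961, -0.136431)  len=0.3487
  (v20,v4,v0) [-++] → (1.23128, -1.5961, -0.136431)–(1.33038, -1.5961, 0)  len=0.1686

Chained into 2 loop(s):
  loop 1: 10 segments, perimeter = 4.9116
  loop 2: 10 segments, perimeter = 2.5863
Total perimeter = 7.498

loops=2 perimeter=7.498


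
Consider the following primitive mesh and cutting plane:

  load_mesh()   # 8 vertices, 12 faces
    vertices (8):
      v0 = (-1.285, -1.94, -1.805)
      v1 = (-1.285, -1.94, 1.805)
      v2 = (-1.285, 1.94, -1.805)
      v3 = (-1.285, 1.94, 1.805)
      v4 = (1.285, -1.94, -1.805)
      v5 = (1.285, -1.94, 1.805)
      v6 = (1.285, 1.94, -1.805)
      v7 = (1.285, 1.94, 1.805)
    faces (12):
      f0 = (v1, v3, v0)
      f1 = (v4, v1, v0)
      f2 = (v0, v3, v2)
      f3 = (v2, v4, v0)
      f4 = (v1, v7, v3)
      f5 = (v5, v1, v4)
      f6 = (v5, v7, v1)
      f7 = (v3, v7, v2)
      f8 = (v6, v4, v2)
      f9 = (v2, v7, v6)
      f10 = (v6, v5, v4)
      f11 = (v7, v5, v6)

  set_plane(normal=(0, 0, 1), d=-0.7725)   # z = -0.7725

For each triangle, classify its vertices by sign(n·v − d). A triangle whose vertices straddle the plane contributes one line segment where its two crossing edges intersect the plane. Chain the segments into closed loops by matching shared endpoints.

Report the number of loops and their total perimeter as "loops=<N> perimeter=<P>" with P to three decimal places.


Straddling triangles (8 of 12):
  (v1,v3,v0) [++-] → (-1.285, -0.830277, -0.7725)–(-1.285, -1.94, -0.7725)  len=1.1097
  (v4,v1,v0) [-+-] → (0.549952, -1.94, -0.7725)–(-1.285, -1.94, -0.7725)  len=1.8350
  (v0,v3,v2) [-+-] → (-1.285, -0.830277, -0.7725)–(-1.285, 1.94, -0.7725)  len=2.7703
  (v5,v1,v4) [++-] → (0.549952, -1.94, -0.7725)–(1.285, -1.94, -0.7725)  len=0.7350
  (v3,v7,v2) [++-] → (-0.549952, 1.94, -0.7725)–(-1.285, 1.94, -0.7725)  len=0.7350
  (v2,v7,v6) [-+-] → (-0.549952, 1.94, -0.7725)–(1.285, 1.94, -0.7725)  len=1.8350
  (v6,v5,v4) [-+-] → (1.285, 0.830277, -0.7725)–(1.285, -1.94, -0.7725)  len=2.7703
  (v7,v5,v6) [++-] → (1.285, 0.830277, -0.7725)–(1.285, 1.94, -0.7725)  len=1.1097

Chained into 1 loop(s):
  loop 1: 8 segments, perimeter = 12.9000
Total perimeter = 12.900

loops=1 perimeter=12.900


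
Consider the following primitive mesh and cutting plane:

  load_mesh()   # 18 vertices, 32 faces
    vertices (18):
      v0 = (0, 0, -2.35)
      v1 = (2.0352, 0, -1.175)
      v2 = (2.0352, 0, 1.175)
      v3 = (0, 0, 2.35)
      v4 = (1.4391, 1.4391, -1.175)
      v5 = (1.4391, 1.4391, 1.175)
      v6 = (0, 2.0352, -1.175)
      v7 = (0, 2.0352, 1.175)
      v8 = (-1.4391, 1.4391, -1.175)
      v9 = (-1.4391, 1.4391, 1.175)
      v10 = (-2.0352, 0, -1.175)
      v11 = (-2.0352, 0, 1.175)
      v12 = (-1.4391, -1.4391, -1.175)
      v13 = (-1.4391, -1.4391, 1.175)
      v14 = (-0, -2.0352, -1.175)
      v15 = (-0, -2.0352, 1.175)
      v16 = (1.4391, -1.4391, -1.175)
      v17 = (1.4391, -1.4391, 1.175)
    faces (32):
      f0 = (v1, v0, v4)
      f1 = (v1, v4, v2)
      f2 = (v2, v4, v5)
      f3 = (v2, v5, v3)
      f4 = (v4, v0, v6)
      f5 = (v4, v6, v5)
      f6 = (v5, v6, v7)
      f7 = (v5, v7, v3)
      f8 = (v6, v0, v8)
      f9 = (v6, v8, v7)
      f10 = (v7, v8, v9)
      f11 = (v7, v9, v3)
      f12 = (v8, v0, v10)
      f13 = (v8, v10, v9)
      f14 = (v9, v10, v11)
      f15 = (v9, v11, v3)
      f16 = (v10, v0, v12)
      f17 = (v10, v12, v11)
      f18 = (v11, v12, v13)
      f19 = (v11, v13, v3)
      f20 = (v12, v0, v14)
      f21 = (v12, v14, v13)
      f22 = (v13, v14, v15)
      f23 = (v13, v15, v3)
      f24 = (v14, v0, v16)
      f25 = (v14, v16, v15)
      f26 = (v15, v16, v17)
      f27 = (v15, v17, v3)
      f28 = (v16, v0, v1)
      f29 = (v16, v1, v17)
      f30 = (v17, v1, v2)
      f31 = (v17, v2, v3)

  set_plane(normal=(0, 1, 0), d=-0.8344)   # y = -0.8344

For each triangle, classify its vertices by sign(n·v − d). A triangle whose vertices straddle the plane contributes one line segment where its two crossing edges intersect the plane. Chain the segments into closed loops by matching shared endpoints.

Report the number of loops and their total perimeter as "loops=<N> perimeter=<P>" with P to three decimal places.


Straddling triangles (12 of 32):
  (v10,v0,v12) [++-] → (-0.8344, -0.8344, -1.66873)–(-1.68958, -0.8344, -1.175)  len=0.9875
  (v10,v12,v11) [+-+] → (-1.68958, -0.8344, -1.175)–(-1.68958, -0.8344, -0.187546)  len=0.9875
  (v11,v12,v13) [+--] → (-1.68958, -0.8344, -0.187546)–(-1.68958, -0.8344, 1.175)  len=1.3625
  (v11,v13,v3) [+-+] → (-1.68958, -0.8344, 1.175)–(-0.8344, -0.8344, 1.66873)  len=0.9875
  (v12,v0,v14) [-+-] → (-0.8344, -0.8344, -1.66873)–(0, -0.8344, -1.86827)  len=0.8579
  (v13,v15,v3) [--+] → (0, -0.8344, 1.86827)–(-0.8344, -0.8344, 1.66873)  len=0.8579
  (v14,v0,v16) [-+-] → (0, -0.8344, -1.86827)–(0.8344, -0.8344, -1.66873)  len=0.8579
  (v15,v17,v3) [--+] → (0.8344, -0.8344, 1.66873)–(0, -0.8344, 1.86827)  len=0.8579
  (v16,v0,v1) [-++] → (0.8344, -0.8344, -1.66873)–(1.68958, -0.8344, -1.175)  len=0.9875
  (v16,v1,v17) [-+-] → (1.68958, -0.8344, -1.175)–(1.68958, -0.8344, 0.187546)  len=1.3625
  (v17,v1,v2) [-++] → (1.68958, -0.8344, 0.187546)–(1.68958, -0.8344, 1.175)  len=0.9875
  (v17,v2,v3) [-++] → (1.68958, -0.8344, 1.175)–(0.8344, -0.8344, 1.66873)  len=0.9875

Chained into 1 loop(s):
  loop 1: 12 segments, perimeter = 12.0816
Total perimeter = 12.082

loops=1 perimeter=12.082


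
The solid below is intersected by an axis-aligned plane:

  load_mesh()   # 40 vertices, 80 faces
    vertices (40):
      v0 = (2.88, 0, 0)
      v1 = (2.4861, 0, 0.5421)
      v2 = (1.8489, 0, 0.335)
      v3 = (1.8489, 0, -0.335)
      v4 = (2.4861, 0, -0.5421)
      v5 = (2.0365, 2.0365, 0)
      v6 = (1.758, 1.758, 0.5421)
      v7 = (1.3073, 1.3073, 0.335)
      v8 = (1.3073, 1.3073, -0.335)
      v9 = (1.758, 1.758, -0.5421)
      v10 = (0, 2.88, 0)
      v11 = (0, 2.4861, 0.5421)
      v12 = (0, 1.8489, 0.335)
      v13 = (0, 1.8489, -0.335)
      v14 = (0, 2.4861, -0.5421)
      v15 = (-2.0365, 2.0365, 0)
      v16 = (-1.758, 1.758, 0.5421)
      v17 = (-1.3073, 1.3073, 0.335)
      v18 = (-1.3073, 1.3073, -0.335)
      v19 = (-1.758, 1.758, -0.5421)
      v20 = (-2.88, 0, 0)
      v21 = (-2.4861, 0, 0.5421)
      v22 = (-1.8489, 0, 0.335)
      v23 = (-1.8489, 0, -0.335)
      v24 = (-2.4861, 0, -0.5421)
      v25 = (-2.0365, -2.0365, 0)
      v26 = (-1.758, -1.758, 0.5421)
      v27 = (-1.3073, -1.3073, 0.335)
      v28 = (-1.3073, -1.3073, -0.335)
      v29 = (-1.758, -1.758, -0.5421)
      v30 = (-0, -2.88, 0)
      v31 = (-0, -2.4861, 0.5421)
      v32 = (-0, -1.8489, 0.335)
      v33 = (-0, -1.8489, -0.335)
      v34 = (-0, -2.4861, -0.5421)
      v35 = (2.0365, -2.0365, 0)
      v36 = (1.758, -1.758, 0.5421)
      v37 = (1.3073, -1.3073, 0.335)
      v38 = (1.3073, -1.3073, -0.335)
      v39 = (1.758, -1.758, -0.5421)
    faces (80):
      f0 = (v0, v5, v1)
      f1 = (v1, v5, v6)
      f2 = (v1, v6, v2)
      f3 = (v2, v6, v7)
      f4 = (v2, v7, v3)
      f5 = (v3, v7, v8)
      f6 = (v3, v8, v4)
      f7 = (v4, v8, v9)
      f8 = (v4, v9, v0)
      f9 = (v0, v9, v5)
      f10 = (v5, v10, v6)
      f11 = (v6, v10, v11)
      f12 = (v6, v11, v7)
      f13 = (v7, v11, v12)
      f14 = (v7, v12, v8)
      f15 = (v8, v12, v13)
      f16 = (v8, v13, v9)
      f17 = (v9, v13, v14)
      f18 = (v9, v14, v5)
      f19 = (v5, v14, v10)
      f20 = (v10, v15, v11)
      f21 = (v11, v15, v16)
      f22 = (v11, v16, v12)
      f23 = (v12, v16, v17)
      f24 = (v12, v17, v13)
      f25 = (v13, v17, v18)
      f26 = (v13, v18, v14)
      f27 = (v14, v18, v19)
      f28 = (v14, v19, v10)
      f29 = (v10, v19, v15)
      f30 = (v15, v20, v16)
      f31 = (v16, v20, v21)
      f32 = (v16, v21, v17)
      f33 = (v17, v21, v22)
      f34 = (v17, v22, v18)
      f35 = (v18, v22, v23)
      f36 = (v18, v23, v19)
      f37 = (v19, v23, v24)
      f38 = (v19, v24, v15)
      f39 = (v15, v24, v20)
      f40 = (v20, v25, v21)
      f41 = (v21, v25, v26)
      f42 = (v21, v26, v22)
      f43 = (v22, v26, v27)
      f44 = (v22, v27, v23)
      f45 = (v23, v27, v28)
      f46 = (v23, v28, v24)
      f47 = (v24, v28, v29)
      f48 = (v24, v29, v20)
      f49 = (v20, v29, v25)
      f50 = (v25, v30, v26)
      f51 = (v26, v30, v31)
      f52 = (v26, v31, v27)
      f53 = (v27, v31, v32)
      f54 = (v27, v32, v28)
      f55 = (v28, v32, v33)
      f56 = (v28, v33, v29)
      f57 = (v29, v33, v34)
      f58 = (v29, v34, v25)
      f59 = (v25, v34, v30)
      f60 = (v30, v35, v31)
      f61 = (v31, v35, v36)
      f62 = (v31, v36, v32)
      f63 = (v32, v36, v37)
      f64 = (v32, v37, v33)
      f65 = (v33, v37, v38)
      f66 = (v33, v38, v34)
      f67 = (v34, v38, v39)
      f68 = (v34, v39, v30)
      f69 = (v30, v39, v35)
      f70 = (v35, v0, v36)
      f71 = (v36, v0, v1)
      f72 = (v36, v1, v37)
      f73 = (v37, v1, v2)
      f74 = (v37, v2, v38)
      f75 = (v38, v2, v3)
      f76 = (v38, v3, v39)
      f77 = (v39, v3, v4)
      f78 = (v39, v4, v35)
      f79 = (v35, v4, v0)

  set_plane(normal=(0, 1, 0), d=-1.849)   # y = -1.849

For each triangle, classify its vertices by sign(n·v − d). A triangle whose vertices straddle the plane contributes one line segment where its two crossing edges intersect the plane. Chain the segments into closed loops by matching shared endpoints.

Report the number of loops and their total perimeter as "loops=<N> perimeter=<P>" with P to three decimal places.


loops=1 perimeter=9.444

Straddling triangles (18 of 80):
  (v20,v25,v21) [+-+] → (-2.11416, -1.849, 0)–(-2.07789, -1.849, 0.049911)  len=0.0617
  (v21,v25,v26) [+-+] → (-2.07789, -1.849, 0.049911)–(-1.849, -1.849, 0.364969)  len=0.3894
  (v20,v29,v25) [++-] → (-1.849, -1.849, -0.364969)–(-2.11416, -1.849, 0)  len=0.4511
  (v25,v30,v26) [--+] → (-1.61542, -1.849, 0.498133)–(-1.849, -1.849, 0.364969)  len=0.2689
  (v26,v30,v31) [+--] → (-1.61542, -1.849, 0.498133)–(-1.53828, -1.849, 0.5421)  len=0.0888
  (v26,v31,v27) [+-+] → (-1.53828, -1.849, 0.5421)–(-0.70655, -1.849, 0.43017)  len=0.8392
  (v27,v31,v32) [+-+] → (-0.70655, -1.849, 0.43017)–(0, -1.849, 0.335033)  len=0.7129
  (v29,v33,v34) [++-] → (0, -1.849, -0.335033)–(-1.53828, -1.849, -0.5421)  len=1.5522
  (v29,v34,v25) [+--] → (-1.53828, -1.849, -0.5421)–(-1.849, -1.849, -0.364969)  len=0.3577
  (v31,v35,v36) [--+] → (1.849, -1.849, 0.364969)–(1.53828, -1.849, 0.5421)  len=0.3577
  (v31,v36,v32) [-++] → (1.53828, -1.849, 0.5421)–(0, -1.849, 0.335033)  len=1.5522
  (v33,v38,v34) [++-] → (0.70655, -1.849, -0.43017)–(0, -1.849, -0.335033)  len=0.7129
  (v34,v38,v39) [-++] → (0.70655, -1.849, -0.43017)–(1.53828, -1.849, -0.5421)  len=0.8392
  (v34,v39,v30) [-+-] → (1.53828, -1.849, -0.5421)–(1.61542, -1.849, -0.498133)  len=0.0888
  (v30,v39,v35) [-+-] → (1.61542, -1.849, -0.498133)–(1.849, -1.849, -0.364969)  len=0.2689
  (v35,v0,v36) [-++] → (2.11416, -1.849, 0)–(1.849, -1.849, 0.364969)  len=0.4511
  (v39,v4,v35) [++-] → (2.07789, -1.849, -0.049911)–(1.849, -1.849, -0.364969)  len=0.3894
  (v35,v4,v0) [-++] → (2.07789, -1.849, -0.049911)–(2.11416, -1.849, 0)  len=0.0617

Chained into 1 loop(s):
  loop 1: 18 segments, perimeter = 9.4438
Total perimeter = 9.444


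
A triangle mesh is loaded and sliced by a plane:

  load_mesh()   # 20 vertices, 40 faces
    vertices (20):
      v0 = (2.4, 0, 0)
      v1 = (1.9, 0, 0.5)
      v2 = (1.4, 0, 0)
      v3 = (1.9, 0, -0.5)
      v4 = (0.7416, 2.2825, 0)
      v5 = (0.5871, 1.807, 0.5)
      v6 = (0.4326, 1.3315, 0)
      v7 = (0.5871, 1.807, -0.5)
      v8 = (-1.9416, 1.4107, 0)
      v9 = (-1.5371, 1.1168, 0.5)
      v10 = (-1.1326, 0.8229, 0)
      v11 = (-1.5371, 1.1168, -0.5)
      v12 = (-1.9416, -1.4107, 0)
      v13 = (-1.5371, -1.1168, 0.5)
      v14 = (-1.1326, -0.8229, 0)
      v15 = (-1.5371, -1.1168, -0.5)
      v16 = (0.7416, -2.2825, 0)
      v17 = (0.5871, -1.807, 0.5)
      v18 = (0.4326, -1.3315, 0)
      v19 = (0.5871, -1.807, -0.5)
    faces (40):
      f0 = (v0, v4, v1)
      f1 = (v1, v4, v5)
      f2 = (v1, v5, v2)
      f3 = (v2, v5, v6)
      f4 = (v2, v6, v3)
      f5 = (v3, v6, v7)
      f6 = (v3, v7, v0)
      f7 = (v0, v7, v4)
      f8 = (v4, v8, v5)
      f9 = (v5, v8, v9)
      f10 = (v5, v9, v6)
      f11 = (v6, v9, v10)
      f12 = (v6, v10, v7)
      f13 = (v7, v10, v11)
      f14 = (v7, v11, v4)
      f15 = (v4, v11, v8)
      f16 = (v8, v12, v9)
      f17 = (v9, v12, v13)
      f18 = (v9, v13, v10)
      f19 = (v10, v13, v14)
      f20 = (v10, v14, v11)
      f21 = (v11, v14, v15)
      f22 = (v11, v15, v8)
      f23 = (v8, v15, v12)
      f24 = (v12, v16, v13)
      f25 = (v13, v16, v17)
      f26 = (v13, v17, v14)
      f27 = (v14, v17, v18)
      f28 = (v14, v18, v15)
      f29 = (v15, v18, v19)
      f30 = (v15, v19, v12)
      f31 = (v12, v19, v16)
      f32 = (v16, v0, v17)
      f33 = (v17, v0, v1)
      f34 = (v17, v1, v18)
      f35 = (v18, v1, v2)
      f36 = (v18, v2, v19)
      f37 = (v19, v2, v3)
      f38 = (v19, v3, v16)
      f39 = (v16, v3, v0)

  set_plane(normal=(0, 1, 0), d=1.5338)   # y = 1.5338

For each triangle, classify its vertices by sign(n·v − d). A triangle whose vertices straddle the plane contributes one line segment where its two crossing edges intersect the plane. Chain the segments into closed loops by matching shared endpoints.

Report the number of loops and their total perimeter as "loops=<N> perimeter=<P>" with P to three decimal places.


Straddling triangles (14 of 40):
  (v0,v4,v1) [-+-] → (1.28558, 1.5338, 0)–(1.12158, 1.5338, 0.164009)  len=0.2319
  (v1,v4,v5) [-++] → (1.12158, 1.5338, 0.164009)–(0.785597, 1.5338, 0.5)  len=0.4752
  (v1,v5,v2) [-+-] → (0.785597, 1.5338, 0.5)–(0.710002, 1.5338, 0.424405)  len=0.1069
  (v2,v5,v6) [-+-] → (0.710002, 1.5338, 0.424405)–(0.498332, 1.5338, 0.212723)  len=0.2994
  (v3,v6,v7) [--+] → (0.498332, 1.5338, -0.212723)–(0.785597, 1.5338, -0.5)  len=0.4063
  (v3,v7,v0) [-+-] → (0.785597, 1.5338, -0.5)–(0.861192, 1.5338, -0.424405)  len=0.1069
  (v0,v7,v4) [-++] → (0.861192, 1.5338, -0.424405)–(1.28558, 1.5338, 0)  len=0.6002
  (v4,v8,v5) [+-+] → (-1.56273, 1.5338, 0)–(-1.15613, 1.5338, 0.155312)  len=0.4353
  (v5,v8,v9) [+--] → (-1.15613, 1.5338, 0.155312)–(-0.253716, 1.5338, 0.5)  len=0.9660
  (v5,v9,v6) [+--] → (-0.253716, 1.5338, 0.5)–(0.498332, 1.5338, 0.212723)  len=0.8050
  (v6,v10,v7) [--+] → (0.109687, 1.5338, -0.361193)–(0.498332, 1.5338, -0.212723)  len=0.4160
  (v7,v10,v11) [+--] → (0.109687, 1.5338, -0.361193)–(-0.253716, 1.5338, -0.5)  len=0.3890
  (v7,v11,v4) [+-+] → (-0.253716, 1.5338, -0.5)–(-0.721952, 1.5338, -0.321138)  len=0.5012
  (v4,v11,v8) [+--] → (-0.721952, 1.5338, -0.321138)–(-1.56273, 1.5338, 0)  len=0.9000

Chained into 1 loop(s):
  loop 1: 14 segments, perimeter = 6.6393
Total perimeter = 6.639

loops=1 perimeter=6.639


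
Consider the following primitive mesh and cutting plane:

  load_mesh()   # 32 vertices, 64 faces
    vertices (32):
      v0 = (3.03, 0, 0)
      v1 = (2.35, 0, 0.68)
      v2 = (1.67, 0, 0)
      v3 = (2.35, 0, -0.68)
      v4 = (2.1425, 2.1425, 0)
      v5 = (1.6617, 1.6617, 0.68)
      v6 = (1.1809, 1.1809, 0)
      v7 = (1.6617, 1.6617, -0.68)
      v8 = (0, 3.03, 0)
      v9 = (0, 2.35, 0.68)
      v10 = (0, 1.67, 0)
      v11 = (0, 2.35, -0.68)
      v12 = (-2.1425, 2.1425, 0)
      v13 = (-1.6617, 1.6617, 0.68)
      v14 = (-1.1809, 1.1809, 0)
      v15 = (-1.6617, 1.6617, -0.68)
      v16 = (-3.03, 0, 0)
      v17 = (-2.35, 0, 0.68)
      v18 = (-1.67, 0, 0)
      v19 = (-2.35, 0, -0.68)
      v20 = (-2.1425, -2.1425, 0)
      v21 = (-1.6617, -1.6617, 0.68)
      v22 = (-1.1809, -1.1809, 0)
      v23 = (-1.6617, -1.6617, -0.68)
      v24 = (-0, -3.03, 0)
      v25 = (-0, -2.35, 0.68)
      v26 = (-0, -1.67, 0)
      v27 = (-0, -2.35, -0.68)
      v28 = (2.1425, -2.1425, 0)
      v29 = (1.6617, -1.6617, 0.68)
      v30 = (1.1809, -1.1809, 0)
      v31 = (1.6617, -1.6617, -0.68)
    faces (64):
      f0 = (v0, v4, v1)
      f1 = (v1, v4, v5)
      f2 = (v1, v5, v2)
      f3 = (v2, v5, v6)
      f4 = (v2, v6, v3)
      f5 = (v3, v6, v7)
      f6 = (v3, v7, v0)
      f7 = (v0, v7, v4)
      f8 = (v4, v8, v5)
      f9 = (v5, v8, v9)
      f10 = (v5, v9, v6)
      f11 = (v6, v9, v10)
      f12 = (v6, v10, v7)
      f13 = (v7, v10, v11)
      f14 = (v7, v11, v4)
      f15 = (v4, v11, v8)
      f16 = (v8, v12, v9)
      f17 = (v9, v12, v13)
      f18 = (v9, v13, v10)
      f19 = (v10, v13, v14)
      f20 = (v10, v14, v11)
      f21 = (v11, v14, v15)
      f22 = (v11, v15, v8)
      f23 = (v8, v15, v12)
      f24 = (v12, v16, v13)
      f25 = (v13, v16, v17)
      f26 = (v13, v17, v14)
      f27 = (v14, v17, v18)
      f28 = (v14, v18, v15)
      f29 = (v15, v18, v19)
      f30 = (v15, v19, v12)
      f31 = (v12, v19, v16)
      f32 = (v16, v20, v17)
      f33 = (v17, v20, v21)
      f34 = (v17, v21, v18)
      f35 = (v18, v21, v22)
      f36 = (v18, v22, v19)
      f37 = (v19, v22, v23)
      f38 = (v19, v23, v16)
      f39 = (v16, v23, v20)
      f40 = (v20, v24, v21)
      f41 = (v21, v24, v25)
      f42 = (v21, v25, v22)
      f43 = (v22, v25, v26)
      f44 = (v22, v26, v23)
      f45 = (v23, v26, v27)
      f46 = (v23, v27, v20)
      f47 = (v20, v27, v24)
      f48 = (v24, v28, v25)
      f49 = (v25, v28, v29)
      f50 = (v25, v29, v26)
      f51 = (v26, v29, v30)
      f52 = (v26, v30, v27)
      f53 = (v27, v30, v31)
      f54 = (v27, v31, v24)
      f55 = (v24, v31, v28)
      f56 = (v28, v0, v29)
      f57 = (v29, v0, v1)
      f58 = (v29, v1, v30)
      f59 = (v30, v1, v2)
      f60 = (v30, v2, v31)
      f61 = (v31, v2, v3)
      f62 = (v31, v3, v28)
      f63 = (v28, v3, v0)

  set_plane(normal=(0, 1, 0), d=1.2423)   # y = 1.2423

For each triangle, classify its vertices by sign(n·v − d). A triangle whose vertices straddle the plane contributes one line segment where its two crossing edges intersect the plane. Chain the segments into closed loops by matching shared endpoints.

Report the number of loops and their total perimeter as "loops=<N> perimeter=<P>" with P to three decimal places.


loops=2 perimeter=8.110

Straddling triangles (20 of 64):
  (v0,v4,v1) [-+-] → (2.51539, 1.2423, 0)–(2.22968, 1.2423, 0.285711)  len=0.4041
  (v1,v4,v5) [-++] → (2.22968, 1.2423, 0.285711)–(1.83542, 1.2423, 0.68)  len=0.5576
  (v1,v5,v2) [-+-] → (1.83542, 1.2423, 0.68)–(1.66379, 1.2423, 0.508373)  len=0.2427
  (v2,v5,v6) [-+-] → (1.66379, 1.2423, 0.508373)–(1.2423, 1.2423, 0.0868386)  len=0.5961
  (v3,v6,v7) [--+] → (1.2423, 1.2423, -0.0868386)–(1.83542, 1.2423, -0.68)  len=0.8388
  (v3,v7,v0) [-+-] → (1.83542, 1.2423, -0.68)–(2.00705, 1.2423, -0.508373)  len=0.2427
  (v0,v7,v4) [-++] → (2.00705, 1.2423, -0.508373)–(2.51539, 1.2423, 0)  len=0.7189
  (v5,v9,v6) [++-] → (1.11888, 1.2423, 0.0357129)–(1.2423, 1.2423, 0.0868386)  len=0.1336
  (v6,v9,v10) [-++] → (1.11888, 1.2423, 0.0357129)–(1.03265, 1.2423, 0)  len=0.0933
  (v6,v10,v7) [-++] → (1.03265, 1.2423, 0)–(1.2423, 1.2423, -0.0868386)  len=0.2269
  (v10,v13,v14) [++-] → (-1.2423, 1.2423, 0.0868386)–(-1.03265, 1.2423, 0)  len=0.2269
  (v10,v14,v11) [+-+] → (-1.03265, 1.2423, 0)–(-1.11888, 1.2423, -0.0357129)  len=0.0933
  (v11,v14,v15) [+-+] → (-1.11888, 1.2423, -0.0357129)–(-1.2423, 1.2423, -0.0868386)  len=0.1336
  (v12,v16,v13) [+-+] → (-2.51539, 1.2423, 0)–(-2.00705, 1.2423, 0.508373)  len=0.7189
  (v13,v16,v17) [+--] → (-2.00705, 1.2423, 0.508373)–(-1.83542, 1.2423, 0.68)  len=0.2427
  (v13,v17,v14) [+--] → (-1.83542, 1.2423, 0.68)–(-1.2423, 1.2423, 0.0868386)  len=0.8388
  (v14,v18,v15) [--+] → (-1.66379, 1.2423, -0.508373)–(-1.2423, 1.2423, -0.0868386)  len=0.5961
  (v15,v18,v19) [+--] → (-1.66379, 1.2423, -0.508373)–(-1.83542, 1.2423, -0.68)  len=0.2427
  (v15,v19,v12) [+-+] → (-1.83542, 1.2423, -0.68)–(-2.22968, 1.2423, -0.285711)  len=0.5576
  (v12,v19,v16) [+--] → (-2.22968, 1.2423, -0.285711)–(-2.51539, 1.2423, 0)  len=0.4041

Chained into 2 loop(s):
  loop 1: 10 segments, perimeter = 4.0548
  loop 2: 10 segments, perimeter = 4.0548
Total perimeter = 8.110


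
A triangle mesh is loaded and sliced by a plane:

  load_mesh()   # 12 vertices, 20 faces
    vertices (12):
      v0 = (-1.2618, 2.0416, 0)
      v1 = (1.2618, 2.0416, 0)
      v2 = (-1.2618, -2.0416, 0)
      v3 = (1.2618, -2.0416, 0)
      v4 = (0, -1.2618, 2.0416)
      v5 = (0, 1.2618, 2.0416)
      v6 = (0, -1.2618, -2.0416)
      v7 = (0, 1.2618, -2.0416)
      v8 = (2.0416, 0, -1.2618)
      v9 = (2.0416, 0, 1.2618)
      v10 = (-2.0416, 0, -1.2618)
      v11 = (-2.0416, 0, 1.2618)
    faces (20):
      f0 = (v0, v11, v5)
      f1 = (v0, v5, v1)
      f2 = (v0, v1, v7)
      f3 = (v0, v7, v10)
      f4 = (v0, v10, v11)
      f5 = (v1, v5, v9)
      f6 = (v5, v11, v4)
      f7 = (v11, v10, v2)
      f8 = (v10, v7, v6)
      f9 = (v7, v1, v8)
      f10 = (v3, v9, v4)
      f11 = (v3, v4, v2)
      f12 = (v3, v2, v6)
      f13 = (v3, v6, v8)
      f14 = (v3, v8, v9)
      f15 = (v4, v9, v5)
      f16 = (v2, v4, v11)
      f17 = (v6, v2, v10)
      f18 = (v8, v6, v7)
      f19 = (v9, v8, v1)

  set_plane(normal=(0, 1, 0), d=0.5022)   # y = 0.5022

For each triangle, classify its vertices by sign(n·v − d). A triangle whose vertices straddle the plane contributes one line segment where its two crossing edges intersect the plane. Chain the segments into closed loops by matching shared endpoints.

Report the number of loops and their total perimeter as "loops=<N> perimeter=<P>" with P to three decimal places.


loops=1 perimeter=12.580

Straddling triangles (10 of 20):
  (v0,v11,v5) [+-+] → (-1.84978, 0.5022, 0.951418)–(-1.22904, 0.5022, 1.57216)  len=0.8779
  (v0,v7,v10) [++-] → (-1.22904, 0.5022, -1.57216)–(-1.84978, 0.5022, -0.951418)  len=0.8779
  (v0,v10,v11) [+--] → (-1.84978, 0.5022, -0.951418)–(-1.84978, 0.5022, 0.951418)  len=1.9028
  (v1,v5,v9) [++-] → (1.22904, 0.5022, 1.57216)–(1.84978, 0.5022, 0.951418)  len=0.8779
  (v5,v11,v4) [+--] → (-1.22904, 0.5022, 1.57216)–(0, 0.5022, 2.0416)  len=1.3156
  (v10,v7,v6) [-+-] → (-1.22904, 0.5022, -1.57216)–(0, 0.5022, -2.0416)  len=1.3156
  (v7,v1,v8) [++-] → (1.84978, 0.5022, -0.951418)–(1.22904, 0.5022, -1.57216)  len=0.8779
  (v4,v9,v5) [--+] → (1.22904, 0.5022, 1.57216)–(0, 0.5022, 2.0416)  len=1.3156
  (v8,v6,v7) [--+] → (0, 0.5022, -2.0416)–(1.22904, 0.5022, -1.57216)  len=1.3156
  (v9,v8,v1) [--+] → (1.84978, 0.5022, -0.951418)–(1.84978, 0.5022, 0.951418)  len=1.9028

Chained into 1 loop(s):
  loop 1: 10 segments, perimeter = 12.5797
Total perimeter = 12.580


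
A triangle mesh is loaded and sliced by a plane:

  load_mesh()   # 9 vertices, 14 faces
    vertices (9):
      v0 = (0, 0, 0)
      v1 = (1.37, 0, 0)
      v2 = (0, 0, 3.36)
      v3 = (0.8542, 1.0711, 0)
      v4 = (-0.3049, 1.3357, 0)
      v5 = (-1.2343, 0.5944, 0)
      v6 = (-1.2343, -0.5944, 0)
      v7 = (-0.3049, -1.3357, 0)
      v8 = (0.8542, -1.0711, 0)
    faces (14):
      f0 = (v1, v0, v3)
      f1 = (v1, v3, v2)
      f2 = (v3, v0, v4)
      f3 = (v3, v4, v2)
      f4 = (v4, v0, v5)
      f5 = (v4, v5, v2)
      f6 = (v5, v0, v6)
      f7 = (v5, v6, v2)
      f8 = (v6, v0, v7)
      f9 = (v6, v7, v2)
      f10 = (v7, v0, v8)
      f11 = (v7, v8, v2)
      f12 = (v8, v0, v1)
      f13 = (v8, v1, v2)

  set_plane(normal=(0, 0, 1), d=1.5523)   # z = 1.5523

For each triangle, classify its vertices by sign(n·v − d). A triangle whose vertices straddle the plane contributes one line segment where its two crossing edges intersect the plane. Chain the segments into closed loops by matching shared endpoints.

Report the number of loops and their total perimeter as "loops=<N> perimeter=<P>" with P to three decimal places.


loops=1 perimeter=4.477

Straddling triangles (7 of 14):
  (v1,v3,v2) [--+] → (0.459565, 0.576258, 1.5523)–(0.737068, 0, 1.5523)  len=0.6396
  (v3,v4,v2) [--+] → (-0.164038, 0.718615, 1.5523)–(0.459565, 0.576258, 1.5523)  len=0.6396
  (v4,v5,v2) [--+] → (-0.664061, 0.319791, 1.5523)–(-0.164038, 0.718615, 1.5523)  len=0.6396
  (v5,v6,v2) [--+] → (-0.664061, -0.319791, 1.5523)–(-0.664061, 0.319791, 1.5523)  len=0.6396
  (v6,v7,v2) [--+] → (-0.164038, -0.718615, 1.5523)–(-0.664061, -0.319791, 1.5523)  len=0.6396
  (v7,v8,v2) [--+] → (0.459565, -0.576258, 1.5523)–(-0.164038, -0.718615, 1.5523)  len=0.6396
  (v8,v1,v2) [--+] → (0.737068, 0, 1.5523)–(0.459565, -0.576258, 1.5523)  len=0.6396

Chained into 1 loop(s):
  loop 1: 7 segments, perimeter = 4.4773
Total perimeter = 4.477


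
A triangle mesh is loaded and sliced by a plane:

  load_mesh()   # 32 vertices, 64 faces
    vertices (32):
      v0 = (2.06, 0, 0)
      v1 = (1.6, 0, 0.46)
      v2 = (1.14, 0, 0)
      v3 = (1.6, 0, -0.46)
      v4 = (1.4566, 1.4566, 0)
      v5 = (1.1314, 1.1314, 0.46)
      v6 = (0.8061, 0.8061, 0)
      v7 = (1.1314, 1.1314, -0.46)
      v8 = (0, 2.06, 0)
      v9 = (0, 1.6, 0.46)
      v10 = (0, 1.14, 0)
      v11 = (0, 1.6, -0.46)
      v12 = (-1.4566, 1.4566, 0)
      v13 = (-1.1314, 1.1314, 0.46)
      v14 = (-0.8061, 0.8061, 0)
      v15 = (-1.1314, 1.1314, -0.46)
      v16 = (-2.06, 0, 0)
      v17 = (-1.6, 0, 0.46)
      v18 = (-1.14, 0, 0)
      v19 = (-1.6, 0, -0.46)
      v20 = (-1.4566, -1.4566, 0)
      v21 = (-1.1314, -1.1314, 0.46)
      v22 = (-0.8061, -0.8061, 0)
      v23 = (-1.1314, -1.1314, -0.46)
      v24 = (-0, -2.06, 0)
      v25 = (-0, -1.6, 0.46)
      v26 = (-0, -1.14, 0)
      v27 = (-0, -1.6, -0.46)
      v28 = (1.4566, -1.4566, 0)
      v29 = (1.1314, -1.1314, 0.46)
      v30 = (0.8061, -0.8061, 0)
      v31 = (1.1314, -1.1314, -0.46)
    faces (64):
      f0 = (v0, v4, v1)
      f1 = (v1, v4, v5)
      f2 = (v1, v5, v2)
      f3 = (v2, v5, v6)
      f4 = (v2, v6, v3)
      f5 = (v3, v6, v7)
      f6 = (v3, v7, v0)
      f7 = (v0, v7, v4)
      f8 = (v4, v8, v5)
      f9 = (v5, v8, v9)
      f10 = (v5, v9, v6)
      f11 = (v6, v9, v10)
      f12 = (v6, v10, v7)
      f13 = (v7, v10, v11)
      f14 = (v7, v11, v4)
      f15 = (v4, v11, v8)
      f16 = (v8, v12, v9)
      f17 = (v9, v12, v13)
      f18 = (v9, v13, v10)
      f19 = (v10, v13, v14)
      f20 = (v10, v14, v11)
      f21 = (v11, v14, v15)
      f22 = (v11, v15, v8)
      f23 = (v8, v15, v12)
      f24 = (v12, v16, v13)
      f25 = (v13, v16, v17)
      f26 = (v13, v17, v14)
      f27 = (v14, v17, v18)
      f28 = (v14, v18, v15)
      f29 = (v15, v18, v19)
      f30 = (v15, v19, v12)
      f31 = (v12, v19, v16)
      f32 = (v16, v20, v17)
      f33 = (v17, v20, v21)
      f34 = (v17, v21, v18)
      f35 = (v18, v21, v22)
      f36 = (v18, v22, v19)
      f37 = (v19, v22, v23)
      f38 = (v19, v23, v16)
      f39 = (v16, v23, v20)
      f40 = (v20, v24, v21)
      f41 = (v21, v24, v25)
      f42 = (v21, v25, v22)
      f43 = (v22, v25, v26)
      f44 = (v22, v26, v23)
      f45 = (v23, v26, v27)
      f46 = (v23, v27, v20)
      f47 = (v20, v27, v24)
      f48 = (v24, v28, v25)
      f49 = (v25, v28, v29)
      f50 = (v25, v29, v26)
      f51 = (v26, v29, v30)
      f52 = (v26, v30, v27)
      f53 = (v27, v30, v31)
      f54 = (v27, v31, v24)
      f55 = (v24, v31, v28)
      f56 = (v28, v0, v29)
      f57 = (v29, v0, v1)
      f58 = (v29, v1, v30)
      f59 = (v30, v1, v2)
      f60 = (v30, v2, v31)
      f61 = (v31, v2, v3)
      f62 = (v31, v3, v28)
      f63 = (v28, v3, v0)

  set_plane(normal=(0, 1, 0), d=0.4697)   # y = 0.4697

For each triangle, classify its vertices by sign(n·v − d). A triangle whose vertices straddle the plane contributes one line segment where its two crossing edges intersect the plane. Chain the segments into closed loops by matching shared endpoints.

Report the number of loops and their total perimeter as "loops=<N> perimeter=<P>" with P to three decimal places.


Straddling triangles (16 of 64):
  (v0,v4,v1) [-+-] → (1.86543, 0.4697, 0)–(1.55376, 0.4697, 0.311667)  len=0.4408
  (v1,v4,v5) [-++] → (1.55376, 0.4697, 0.311667)–(1.40546, 0.4697, 0.46)  len=0.2097
  (v1,v5,v2) [-+-] → (1.40546, 0.4697, 0.46)–(1.13643, 0.4697, 0.190969)  len=0.3805
  (v2,v5,v6) [-++] → (1.13643, 0.4697, 0.190969)–(0.945442, 0.4697, 0)  len=0.2701
  (v2,v6,v3) [-+-] → (0.945442, 0.4697, 0)–(1.13741, 0.4697, -0.191966)  len=0.2715
  (v3,v6,v7) [-++] → (1.13741, 0.4697, -0.191966)–(1.40546, 0.4697, -0.46)  len=0.3791
  (v3,v7,v0) [-+-] → (1.40546, 0.4697, -0.46)–(1.67449, 0.4697, -0.190969)  len=0.3805
  (v0,v7,v4) [-++] → (1.67449, 0.4697, -0.190969)–(1.86543, 0.4697, 0)  len=0.2700
  (v12,v16,v13) [+-+] → (-1.86543, 0.4697, 0)–(-1.67449, 0.4697, 0.190969)  len=0.2700
  (v13,v16,v17) [+--] → (-1.67449, 0.4697, 0.190969)–(-1.40546, 0.4697, 0.46)  len=0.3805
  (v13,v17,v14) [+-+] → (-1.40546, 0.4697, 0.46)–(-1.13741, 0.4697, 0.191966)  len=0.3791
  (v14,v17,v18) [+--] → (-1.13741, 0.4697, 0.191966)–(-0.945442, 0.4697, 0)  len=0.2715
  (v14,v18,v15) [+-+] → (-0.945442, 0.4697, 0)–(-1.13643, 0.4697, -0.190969)  len=0.2701
  (v15,v18,v19) [+--] → (-1.13643, 0.4697, -0.190969)–(-1.40546, 0.4697, -0.46)  len=0.3805
  (v15,v19,v12) [+-+] → (-1.40546, 0.4697, -0.46)–(-1.55376, 0.4697, -0.311667)  len=0.2097
  (v12,v19,v16) [+--] → (-1.55376, 0.4697, -0.311667)–(-1.86543, 0.4697, 0)  len=0.4408

Chained into 2 loop(s):
  loop 1: 8 segments, perimeter = 2.6021
  loop 2: 8 segments, perimeter = 2.6021
Total perimeter = 5.204

loops=2 perimeter=5.204


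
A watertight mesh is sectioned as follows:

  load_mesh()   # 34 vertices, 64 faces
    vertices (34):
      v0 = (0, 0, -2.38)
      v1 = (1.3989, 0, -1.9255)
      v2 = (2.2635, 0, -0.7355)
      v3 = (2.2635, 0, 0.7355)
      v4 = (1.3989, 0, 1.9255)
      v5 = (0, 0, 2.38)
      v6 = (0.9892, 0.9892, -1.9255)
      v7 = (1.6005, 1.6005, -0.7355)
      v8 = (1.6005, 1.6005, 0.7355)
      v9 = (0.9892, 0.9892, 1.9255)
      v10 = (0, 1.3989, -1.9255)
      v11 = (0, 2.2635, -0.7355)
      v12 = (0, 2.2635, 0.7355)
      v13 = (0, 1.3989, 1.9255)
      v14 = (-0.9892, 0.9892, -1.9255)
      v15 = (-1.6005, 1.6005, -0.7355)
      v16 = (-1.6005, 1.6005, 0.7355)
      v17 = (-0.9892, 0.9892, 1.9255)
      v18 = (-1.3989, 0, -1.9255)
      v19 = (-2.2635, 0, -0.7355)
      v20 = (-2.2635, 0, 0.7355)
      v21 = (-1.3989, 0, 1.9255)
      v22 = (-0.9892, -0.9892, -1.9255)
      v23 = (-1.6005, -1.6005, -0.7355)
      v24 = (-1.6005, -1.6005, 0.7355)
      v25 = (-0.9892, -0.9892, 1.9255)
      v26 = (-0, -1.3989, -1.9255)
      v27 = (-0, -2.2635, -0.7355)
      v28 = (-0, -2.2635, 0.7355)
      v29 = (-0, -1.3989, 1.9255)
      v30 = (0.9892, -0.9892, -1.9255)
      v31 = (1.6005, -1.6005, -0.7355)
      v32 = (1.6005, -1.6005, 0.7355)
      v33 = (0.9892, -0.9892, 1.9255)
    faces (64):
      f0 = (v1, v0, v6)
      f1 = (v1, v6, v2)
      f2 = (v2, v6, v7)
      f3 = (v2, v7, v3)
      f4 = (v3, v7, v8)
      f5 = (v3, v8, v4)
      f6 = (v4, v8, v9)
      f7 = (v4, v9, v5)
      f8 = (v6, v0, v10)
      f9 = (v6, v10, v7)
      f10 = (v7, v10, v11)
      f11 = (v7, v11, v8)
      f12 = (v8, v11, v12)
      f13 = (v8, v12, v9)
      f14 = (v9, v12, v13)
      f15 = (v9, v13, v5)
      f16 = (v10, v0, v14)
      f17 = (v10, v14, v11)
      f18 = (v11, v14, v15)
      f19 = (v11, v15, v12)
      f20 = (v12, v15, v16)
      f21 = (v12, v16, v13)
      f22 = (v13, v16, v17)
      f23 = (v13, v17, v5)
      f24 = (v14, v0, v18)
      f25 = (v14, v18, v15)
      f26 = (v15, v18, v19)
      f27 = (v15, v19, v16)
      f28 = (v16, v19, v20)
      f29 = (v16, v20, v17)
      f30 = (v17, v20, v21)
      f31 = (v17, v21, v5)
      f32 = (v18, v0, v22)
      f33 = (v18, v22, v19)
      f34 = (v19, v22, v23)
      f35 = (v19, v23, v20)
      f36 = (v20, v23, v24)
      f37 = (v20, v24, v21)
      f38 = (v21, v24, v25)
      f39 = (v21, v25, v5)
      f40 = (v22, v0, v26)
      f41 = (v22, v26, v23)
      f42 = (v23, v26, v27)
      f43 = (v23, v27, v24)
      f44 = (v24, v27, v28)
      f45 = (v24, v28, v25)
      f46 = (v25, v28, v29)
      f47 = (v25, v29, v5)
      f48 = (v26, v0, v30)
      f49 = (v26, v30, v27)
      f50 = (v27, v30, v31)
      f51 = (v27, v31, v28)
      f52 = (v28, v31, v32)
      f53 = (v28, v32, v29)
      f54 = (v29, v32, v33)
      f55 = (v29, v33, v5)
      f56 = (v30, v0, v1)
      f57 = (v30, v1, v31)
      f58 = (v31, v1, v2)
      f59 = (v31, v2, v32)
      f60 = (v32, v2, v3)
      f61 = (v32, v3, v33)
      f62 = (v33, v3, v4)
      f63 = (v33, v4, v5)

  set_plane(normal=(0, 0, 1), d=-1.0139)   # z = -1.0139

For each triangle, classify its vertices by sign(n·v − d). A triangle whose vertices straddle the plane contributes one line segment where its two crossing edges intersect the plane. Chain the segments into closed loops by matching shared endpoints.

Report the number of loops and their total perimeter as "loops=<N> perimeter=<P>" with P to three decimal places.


Straddling triangles (16 of 64):
  (v1,v6,v2) [--+] → (1.96538, 0.231423, -1.0139)–(2.06123, 0, -1.0139)  len=0.2505
  (v2,v6,v7) [+-+] → (1.96538, 0.231423, -1.0139)–(1.45749, 1.45749, -1.0139)  len=1.3271
  (v6,v10,v7) [--+] → (1.22606, 1.55334, -1.0139)–(1.45749, 1.45749, -1.0139)  len=0.2505
  (v7,v10,v11) [+-+] → (1.22606, 1.55334, -1.0139)–(0, 2.06123, -1.0139)  len=1.3271
  (v10,v14,v11) [--+] → (-0.231423, 1.96538, -1.0139)–(0, 2.06123, -1.0139)  len=0.2505
  (v11,v14,v15) [+-+] → (-0.231423, 1.96538, -1.0139)–(-1.45749, 1.45749, -1.0139)  len=1.3271
  (v14,v18,v15) [--+] → (-1.55334, 1.22606, -1.0139)–(-1.45749, 1.45749, -1.0139)  len=0.2505
  (v15,v18,v19) [+-+] → (-1.55334, 1.22606, -1.0139)–(-2.06123, 0, -1.0139)  len=1.3271
  (v18,v22,v19) [--+] → (-1.96538, -0.231423, -1.0139)–(-2.06123, 0, -1.0139)  len=0.2505
  (v19,v22,v23) [+-+] → (-1.96538, -0.231423, -1.0139)–(-1.45749, -1.45749, -1.0139)  len=1.3271
  (v22,v26,v23) [--+] → (-1.22606, -1.55334, -1.0139)–(-1.45749, -1.45749, -1.0139)  len=0.2505
  (v23,v26,v27) [+-+] → (-1.22606, -1.55334, -1.0139)–(0, -2.06123, -1.0139)  len=1.3271
  (v26,v30,v27) [--+] → (0.231423, -1.96538, -1.0139)–(0, -2.06123, -1.0139)  len=0.2505
  (v27,v30,v31) [+-+] → (0.231423, -1.96538, -1.0139)–(1.45749, -1.45749, -1.0139)  len=1.3271
  (v30,v1,v31) [--+] → (1.55334, -1.22606, -1.0139)–(1.45749, -1.45749, -1.0139)  len=0.2505
  (v31,v1,v2) [+-+] → (1.55334, -1.22606, -1.0139)–(2.06123, 0, -1.0139)  len=1.3271

Chained into 1 loop(s):
  loop 1: 16 segments, perimeter = 12.6207
Total perimeter = 12.621

loops=1 perimeter=12.621
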